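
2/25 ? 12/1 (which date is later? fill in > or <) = <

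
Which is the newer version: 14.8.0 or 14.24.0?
14.24.0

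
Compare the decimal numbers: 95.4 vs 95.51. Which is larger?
95.51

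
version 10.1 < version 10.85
True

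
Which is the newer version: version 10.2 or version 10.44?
version 10.44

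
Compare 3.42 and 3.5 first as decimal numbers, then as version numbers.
As decimals: 3.42 < 3.5. As versions: v3.42 > v3.5 (minor version 42 > 5).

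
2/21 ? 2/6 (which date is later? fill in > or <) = >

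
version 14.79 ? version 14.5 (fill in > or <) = >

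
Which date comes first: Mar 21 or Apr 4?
Mar 21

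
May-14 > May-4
True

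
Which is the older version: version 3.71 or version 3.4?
version 3.4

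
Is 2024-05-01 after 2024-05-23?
No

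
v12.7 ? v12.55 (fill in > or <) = <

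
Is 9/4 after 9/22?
No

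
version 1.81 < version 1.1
False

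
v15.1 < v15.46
True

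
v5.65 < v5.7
False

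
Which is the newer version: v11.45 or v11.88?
v11.88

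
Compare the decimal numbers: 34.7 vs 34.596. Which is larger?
34.7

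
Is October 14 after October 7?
Yes. Day 14 comes after day 7 in October — this is a date comparison, not a decimal one (the decimal 10.14 would be smaller than 10.7).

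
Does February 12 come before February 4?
No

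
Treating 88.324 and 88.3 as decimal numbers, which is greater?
88.324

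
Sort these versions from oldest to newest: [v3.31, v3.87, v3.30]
[v3.30, v3.31, v3.87]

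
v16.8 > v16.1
True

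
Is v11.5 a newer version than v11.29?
No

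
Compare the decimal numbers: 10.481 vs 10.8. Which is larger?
10.8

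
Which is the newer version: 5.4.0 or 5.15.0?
5.15.0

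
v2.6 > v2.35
False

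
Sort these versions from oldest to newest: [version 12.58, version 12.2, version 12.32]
[version 12.2, version 12.32, version 12.58]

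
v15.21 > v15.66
False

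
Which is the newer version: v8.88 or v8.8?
v8.88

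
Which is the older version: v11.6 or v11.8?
v11.6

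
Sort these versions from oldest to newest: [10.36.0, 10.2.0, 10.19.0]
[10.2.0, 10.19.0, 10.36.0]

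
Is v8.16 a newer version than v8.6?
Yes. Version numbers are compared segment by segment as integers, not as decimals: minor version 16 > 6, so v8.16 > v8.6 (even though the decimal 8.16 < 8.6).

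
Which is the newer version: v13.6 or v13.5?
v13.6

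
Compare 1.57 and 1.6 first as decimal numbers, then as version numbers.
As decimals: 1.57 < 1.6. As versions: v1.57 > v1.6 (minor version 57 > 6).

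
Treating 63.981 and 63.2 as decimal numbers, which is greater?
63.981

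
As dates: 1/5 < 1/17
True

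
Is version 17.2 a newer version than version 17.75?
No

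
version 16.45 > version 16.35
True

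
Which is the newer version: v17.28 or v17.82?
v17.82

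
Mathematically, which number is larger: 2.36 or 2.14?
2.36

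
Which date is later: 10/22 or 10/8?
10/22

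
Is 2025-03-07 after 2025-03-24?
No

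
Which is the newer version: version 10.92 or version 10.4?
version 10.92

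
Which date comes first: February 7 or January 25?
January 25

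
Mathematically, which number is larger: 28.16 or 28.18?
28.18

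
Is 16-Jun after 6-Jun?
Yes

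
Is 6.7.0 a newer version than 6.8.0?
No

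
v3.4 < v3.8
True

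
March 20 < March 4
False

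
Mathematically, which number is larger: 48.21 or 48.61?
48.61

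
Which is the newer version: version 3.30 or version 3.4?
version 3.30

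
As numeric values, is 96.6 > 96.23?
True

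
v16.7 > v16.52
False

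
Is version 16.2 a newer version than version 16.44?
No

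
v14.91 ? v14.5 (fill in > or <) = >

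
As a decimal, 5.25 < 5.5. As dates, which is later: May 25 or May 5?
May 25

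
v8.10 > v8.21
False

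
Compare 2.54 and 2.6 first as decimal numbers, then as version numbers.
As decimals: 2.54 < 2.6. As versions: v2.54 > v2.6 (minor version 54 > 6).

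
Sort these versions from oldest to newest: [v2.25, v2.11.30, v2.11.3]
[v2.11.3, v2.11.30, v2.25]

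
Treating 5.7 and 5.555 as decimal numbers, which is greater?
5.7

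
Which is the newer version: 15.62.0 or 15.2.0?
15.62.0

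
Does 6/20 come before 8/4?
Yes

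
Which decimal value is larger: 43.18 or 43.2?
43.2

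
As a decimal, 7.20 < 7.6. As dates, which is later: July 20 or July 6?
July 20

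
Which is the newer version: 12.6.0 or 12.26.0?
12.26.0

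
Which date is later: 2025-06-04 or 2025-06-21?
2025-06-21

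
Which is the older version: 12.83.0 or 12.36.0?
12.36.0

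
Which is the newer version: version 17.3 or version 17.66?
version 17.66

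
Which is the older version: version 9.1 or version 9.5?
version 9.1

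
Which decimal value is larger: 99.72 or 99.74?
99.74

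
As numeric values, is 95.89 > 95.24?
True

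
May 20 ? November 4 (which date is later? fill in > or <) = <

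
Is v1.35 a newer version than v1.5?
Yes. Version numbers are compared segment by segment as integers, not as decimals: minor version 35 > 5, so v1.35 > v1.5 (even though the decimal 1.35 < 1.5).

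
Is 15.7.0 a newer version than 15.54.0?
No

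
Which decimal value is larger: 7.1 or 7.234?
7.234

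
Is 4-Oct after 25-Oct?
No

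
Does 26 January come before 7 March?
Yes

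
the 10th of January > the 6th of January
True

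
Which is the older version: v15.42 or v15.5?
v15.5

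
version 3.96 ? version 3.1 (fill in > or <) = >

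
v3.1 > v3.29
False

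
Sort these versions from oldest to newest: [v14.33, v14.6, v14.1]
[v14.1, v14.6, v14.33]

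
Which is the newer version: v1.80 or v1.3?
v1.80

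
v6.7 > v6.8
False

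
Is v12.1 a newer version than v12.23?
No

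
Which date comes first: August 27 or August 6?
August 6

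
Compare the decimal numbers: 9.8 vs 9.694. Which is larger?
9.8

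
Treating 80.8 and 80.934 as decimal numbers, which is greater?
80.934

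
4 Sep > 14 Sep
False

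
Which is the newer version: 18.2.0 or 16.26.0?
18.2.0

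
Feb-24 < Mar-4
True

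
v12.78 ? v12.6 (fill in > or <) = >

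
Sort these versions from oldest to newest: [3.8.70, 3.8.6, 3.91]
[3.8.6, 3.8.70, 3.91]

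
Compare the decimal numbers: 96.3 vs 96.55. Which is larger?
96.55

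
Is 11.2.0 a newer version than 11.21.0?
No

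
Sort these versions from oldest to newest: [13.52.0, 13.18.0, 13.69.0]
[13.18.0, 13.52.0, 13.69.0]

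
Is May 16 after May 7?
Yes. Day 16 comes after day 7 in May — this is a date comparison, not a decimal one (the decimal 5.16 would be smaller than 5.7).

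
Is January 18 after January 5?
Yes. Day 18 comes after day 5 in January — this is a date comparison, not a decimal one (the decimal 1.18 would be smaller than 1.5).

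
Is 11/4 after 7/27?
Yes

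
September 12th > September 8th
True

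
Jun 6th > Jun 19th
False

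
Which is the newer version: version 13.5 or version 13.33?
version 13.33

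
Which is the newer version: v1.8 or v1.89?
v1.89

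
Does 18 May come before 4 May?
No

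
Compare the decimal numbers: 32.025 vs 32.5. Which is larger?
32.5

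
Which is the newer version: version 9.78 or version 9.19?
version 9.78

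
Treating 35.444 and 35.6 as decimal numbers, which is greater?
35.6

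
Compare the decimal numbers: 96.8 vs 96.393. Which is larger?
96.8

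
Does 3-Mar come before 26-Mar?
Yes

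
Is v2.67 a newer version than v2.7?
Yes. Version numbers are compared segment by segment as integers, not as decimals: minor version 67 > 7, so v2.67 > v2.7 (even though the decimal 2.67 < 2.7).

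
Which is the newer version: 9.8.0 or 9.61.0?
9.61.0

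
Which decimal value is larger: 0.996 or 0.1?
0.996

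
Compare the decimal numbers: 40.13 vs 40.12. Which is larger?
40.13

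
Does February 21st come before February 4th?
No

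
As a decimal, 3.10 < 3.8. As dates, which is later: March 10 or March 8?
March 10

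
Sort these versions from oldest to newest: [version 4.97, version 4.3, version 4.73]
[version 4.3, version 4.73, version 4.97]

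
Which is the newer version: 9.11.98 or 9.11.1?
9.11.98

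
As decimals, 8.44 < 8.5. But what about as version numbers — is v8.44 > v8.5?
True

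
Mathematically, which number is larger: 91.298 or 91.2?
91.298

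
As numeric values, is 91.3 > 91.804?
False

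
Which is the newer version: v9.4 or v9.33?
v9.33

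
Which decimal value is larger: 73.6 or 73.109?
73.6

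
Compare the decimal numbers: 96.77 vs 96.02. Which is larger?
96.77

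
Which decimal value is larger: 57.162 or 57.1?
57.162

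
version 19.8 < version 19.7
False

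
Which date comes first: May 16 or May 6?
May 6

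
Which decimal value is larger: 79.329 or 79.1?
79.329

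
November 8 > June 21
True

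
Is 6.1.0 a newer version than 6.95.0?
No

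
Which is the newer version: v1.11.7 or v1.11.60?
v1.11.60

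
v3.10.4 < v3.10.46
True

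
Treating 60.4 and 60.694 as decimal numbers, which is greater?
60.694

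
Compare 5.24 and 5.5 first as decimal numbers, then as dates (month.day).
As decimals: 5.24 < 5.5. As dates: 5/24 is later than 5/5 (day 24 > day 5).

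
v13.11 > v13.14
False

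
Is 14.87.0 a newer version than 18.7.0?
No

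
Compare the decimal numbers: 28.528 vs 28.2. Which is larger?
28.528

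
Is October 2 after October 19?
No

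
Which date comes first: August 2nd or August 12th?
August 2nd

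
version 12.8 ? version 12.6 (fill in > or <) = >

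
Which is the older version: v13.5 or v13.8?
v13.5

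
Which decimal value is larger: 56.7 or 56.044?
56.7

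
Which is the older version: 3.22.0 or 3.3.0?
3.3.0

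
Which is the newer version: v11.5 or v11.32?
v11.32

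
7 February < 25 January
False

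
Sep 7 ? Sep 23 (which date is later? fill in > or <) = <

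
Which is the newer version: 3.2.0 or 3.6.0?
3.6.0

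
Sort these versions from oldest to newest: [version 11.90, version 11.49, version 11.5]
[version 11.5, version 11.49, version 11.90]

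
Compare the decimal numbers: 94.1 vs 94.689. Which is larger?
94.689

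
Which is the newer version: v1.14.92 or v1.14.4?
v1.14.92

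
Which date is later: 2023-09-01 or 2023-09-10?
2023-09-10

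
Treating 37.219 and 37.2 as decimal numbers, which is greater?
37.219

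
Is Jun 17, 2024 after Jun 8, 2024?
Yes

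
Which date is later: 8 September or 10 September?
10 September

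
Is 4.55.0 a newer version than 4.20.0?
Yes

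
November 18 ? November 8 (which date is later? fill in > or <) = >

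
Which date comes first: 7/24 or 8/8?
7/24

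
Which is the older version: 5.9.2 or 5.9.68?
5.9.2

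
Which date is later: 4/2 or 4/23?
4/23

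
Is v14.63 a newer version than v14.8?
Yes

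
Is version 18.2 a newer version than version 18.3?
No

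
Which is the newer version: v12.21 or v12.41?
v12.41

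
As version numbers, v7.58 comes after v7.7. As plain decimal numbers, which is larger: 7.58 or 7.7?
7.7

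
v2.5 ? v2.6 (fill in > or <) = <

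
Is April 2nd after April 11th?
No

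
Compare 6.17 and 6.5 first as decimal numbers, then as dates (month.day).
As decimals: 6.17 < 6.5. As dates: 6/17 is later than 6/5 (day 17 > day 5).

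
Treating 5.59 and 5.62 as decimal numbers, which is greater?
5.62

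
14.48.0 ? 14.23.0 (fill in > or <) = >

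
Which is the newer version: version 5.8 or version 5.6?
version 5.8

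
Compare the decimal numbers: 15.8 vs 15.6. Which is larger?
15.8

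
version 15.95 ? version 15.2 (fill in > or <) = >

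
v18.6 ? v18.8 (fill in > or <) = <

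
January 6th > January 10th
False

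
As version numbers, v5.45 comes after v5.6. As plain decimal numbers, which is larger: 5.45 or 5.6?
5.6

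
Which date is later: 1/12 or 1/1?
1/12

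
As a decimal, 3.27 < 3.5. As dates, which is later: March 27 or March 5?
March 27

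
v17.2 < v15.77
False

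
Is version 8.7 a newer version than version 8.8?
No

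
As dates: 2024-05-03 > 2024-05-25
False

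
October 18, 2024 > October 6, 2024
True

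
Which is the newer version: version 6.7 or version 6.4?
version 6.7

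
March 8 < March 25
True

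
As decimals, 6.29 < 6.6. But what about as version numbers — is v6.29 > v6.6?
True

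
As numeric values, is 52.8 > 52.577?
True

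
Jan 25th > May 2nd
False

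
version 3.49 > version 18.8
False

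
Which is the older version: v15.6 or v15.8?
v15.6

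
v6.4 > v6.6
False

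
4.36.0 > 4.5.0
True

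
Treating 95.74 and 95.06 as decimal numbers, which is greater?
95.74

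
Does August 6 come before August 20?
Yes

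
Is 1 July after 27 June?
Yes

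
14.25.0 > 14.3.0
True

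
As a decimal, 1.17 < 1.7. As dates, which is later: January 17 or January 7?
January 17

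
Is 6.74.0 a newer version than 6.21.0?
Yes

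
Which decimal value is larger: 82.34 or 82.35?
82.35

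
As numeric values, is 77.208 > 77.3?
False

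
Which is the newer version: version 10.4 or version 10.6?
version 10.6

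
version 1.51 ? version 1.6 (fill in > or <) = >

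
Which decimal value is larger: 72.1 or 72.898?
72.898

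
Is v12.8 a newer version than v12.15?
No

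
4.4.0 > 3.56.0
True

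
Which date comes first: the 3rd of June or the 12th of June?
the 3rd of June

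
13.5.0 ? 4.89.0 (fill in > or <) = >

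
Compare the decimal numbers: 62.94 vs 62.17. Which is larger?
62.94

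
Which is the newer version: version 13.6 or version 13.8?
version 13.8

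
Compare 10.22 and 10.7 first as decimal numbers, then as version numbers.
As decimals: 10.22 < 10.7. As versions: v10.22 > v10.7 (minor version 22 > 7).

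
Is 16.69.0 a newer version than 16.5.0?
Yes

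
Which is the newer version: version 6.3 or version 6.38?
version 6.38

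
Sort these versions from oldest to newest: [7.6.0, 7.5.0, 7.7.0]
[7.5.0, 7.6.0, 7.7.0]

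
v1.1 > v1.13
False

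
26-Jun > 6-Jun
True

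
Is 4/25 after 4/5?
Yes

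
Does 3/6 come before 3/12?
Yes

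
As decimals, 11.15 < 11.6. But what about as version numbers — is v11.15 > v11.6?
True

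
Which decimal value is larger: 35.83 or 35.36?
35.83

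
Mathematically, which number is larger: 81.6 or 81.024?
81.6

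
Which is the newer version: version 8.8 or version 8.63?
version 8.63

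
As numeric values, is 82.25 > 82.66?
False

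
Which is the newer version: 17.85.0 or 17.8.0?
17.85.0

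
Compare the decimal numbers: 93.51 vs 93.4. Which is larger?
93.51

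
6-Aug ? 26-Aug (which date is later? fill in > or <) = <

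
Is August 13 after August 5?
Yes. Day 13 comes after day 5 in August — this is a date comparison, not a decimal one (the decimal 8.13 would be smaller than 8.5).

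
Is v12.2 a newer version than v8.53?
Yes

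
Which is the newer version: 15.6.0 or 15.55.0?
15.55.0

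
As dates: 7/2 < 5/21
False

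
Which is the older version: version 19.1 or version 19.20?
version 19.1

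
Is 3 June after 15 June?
No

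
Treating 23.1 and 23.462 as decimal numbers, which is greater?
23.462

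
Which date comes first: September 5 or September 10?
September 5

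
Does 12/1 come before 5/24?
No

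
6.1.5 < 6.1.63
True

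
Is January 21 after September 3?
No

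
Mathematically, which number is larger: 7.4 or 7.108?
7.4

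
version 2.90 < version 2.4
False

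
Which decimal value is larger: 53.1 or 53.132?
53.132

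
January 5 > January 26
False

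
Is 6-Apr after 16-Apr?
No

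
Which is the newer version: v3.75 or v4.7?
v4.7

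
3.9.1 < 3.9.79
True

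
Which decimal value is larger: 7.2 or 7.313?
7.313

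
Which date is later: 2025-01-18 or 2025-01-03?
2025-01-18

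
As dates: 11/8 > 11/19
False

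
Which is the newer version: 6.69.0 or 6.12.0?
6.69.0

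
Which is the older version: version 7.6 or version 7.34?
version 7.6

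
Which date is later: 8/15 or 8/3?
8/15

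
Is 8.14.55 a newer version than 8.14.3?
Yes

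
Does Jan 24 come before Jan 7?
No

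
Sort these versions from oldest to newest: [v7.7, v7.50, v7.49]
[v7.7, v7.49, v7.50]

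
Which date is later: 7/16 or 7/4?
7/16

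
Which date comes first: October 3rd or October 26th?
October 3rd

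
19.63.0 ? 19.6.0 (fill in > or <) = >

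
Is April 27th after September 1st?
No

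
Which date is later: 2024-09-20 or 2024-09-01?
2024-09-20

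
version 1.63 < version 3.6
True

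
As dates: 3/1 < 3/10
True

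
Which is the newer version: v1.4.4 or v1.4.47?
v1.4.47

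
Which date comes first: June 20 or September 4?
June 20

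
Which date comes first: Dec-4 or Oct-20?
Oct-20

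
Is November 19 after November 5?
Yes. Day 19 comes after day 5 in November — this is a date comparison, not a decimal one (the decimal 11.19 would be smaller than 11.5).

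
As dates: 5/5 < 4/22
False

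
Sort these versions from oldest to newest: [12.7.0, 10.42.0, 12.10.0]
[10.42.0, 12.7.0, 12.10.0]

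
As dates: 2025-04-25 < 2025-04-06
False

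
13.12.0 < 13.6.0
False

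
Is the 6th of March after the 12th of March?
No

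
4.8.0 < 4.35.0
True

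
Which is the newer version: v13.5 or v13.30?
v13.30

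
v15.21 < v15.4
False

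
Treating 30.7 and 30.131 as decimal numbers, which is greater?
30.7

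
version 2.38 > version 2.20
True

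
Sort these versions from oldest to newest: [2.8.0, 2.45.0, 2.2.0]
[2.2.0, 2.8.0, 2.45.0]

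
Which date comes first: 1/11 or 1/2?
1/2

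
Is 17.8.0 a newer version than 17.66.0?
No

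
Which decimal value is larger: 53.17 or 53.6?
53.6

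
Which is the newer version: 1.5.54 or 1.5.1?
1.5.54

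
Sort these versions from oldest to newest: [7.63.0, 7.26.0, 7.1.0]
[7.1.0, 7.26.0, 7.63.0]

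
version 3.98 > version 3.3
True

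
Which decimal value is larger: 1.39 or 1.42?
1.42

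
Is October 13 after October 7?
Yes. Day 13 comes after day 7 in October — this is a date comparison, not a decimal one (the decimal 10.13 would be smaller than 10.7).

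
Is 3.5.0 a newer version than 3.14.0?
No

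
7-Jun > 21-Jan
True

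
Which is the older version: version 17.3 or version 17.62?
version 17.3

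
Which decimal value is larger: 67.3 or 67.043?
67.3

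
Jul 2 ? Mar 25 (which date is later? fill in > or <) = >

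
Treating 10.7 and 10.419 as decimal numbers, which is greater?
10.7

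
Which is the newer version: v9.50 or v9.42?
v9.50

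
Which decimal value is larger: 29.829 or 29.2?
29.829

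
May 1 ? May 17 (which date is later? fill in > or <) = <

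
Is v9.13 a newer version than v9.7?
Yes. Version numbers are compared segment by segment as integers, not as decimals: minor version 13 > 7, so v9.13 > v9.7 (even though the decimal 9.13 < 9.7).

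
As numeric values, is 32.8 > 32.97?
False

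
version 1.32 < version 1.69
True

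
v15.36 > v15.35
True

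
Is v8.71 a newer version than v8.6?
Yes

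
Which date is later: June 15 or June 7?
June 15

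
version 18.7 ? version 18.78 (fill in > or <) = <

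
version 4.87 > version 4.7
True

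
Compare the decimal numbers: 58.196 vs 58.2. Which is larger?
58.2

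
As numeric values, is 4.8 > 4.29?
True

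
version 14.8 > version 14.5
True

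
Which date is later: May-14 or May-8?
May-14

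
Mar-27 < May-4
True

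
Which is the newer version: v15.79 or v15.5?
v15.79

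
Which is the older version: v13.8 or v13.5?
v13.5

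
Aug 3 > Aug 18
False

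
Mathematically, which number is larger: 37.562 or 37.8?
37.8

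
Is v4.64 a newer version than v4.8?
Yes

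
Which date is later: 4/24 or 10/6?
10/6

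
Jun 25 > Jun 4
True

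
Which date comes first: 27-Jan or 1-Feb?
27-Jan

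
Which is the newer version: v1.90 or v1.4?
v1.90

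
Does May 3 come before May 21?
Yes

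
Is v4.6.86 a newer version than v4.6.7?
Yes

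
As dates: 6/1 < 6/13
True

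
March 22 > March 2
True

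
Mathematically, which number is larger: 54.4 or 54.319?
54.4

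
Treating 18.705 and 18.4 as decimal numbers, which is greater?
18.705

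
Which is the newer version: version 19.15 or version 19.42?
version 19.42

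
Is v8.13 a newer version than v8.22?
No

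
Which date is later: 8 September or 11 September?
11 September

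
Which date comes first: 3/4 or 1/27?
1/27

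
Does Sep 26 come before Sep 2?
No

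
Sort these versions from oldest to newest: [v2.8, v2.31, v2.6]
[v2.6, v2.8, v2.31]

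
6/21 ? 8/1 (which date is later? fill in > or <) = <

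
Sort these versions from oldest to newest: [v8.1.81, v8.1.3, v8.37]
[v8.1.3, v8.1.81, v8.37]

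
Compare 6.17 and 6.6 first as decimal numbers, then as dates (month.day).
As decimals: 6.17 < 6.6. As dates: 6/17 is later than 6/6 (day 17 > day 6).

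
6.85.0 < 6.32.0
False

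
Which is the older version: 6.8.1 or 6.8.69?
6.8.1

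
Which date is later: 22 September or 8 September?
22 September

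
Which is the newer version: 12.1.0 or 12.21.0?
12.21.0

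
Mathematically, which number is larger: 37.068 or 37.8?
37.8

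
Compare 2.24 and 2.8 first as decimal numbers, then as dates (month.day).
As decimals: 2.24 < 2.8. As dates: 2/24 is later than 2/8 (day 24 > day 8).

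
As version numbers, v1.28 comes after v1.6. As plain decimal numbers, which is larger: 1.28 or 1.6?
1.6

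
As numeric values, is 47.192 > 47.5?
False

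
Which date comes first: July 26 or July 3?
July 3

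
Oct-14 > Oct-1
True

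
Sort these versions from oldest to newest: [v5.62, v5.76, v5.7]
[v5.7, v5.62, v5.76]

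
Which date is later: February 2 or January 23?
February 2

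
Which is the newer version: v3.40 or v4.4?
v4.4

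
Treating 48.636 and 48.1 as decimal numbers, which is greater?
48.636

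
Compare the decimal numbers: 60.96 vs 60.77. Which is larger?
60.96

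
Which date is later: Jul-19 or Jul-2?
Jul-19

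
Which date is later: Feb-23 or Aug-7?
Aug-7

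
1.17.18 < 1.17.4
False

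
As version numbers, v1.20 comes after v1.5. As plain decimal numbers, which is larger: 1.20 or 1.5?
1.5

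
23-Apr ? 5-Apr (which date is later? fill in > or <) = >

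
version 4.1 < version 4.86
True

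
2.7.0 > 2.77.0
False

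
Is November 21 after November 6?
Yes. Day 21 comes after day 6 in November — this is a date comparison, not a decimal one (the decimal 11.21 would be smaller than 11.6).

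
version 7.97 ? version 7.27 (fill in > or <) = >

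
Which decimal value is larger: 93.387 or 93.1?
93.387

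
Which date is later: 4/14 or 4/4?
4/14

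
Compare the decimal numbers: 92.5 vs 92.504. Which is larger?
92.504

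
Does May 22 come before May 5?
No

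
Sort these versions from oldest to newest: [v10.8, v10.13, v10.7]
[v10.7, v10.8, v10.13]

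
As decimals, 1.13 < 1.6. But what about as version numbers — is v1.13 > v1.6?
True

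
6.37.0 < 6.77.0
True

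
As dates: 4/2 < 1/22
False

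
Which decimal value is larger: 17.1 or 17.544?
17.544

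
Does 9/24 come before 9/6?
No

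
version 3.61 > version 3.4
True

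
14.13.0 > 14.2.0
True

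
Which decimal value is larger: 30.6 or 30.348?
30.6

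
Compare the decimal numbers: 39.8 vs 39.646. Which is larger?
39.8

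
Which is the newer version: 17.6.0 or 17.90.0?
17.90.0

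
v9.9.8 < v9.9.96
True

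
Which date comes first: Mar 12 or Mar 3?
Mar 3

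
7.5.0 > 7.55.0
False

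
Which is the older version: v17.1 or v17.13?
v17.1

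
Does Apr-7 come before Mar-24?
No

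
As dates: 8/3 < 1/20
False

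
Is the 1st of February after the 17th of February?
No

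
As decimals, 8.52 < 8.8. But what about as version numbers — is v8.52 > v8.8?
True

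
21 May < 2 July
True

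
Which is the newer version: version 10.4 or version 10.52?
version 10.52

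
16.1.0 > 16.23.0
False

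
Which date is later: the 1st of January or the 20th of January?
the 20th of January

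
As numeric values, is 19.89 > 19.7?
True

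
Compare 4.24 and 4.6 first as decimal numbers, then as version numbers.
As decimals: 4.24 < 4.6. As versions: v4.24 > v4.6 (minor version 24 > 6).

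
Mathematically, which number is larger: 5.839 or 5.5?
5.839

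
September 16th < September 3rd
False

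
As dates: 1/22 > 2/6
False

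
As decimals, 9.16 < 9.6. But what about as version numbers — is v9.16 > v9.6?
True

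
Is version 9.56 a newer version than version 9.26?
Yes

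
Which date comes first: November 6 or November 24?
November 6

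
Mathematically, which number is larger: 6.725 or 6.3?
6.725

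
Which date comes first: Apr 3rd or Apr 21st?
Apr 3rd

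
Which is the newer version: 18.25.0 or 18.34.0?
18.34.0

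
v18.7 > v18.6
True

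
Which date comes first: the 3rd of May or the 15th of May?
the 3rd of May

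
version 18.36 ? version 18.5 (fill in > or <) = >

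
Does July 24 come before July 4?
No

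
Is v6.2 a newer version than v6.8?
No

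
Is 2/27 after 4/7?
No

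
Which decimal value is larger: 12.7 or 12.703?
12.703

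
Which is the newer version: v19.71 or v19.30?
v19.71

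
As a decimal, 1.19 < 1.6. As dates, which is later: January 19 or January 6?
January 19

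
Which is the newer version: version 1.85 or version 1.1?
version 1.85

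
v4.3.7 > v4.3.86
False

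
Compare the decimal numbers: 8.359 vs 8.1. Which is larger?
8.359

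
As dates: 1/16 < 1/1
False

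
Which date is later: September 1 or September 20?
September 20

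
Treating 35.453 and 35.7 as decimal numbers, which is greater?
35.7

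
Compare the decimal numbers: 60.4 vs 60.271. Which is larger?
60.4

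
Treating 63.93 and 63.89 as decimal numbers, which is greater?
63.93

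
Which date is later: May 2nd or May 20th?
May 20th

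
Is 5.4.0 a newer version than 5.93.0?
No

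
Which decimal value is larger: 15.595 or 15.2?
15.595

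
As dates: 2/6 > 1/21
True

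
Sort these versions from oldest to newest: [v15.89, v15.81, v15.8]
[v15.8, v15.81, v15.89]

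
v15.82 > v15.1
True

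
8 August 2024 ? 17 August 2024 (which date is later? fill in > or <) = <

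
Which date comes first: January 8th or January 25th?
January 8th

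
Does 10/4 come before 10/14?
Yes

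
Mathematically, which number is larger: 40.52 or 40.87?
40.87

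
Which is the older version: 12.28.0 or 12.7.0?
12.7.0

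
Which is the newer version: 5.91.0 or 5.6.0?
5.91.0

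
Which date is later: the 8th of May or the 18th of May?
the 18th of May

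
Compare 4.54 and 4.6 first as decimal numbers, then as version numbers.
As decimals: 4.54 < 4.6. As versions: v4.54 > v4.6 (minor version 54 > 6).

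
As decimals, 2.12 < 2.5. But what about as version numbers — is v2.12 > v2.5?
True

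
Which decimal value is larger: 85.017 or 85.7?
85.7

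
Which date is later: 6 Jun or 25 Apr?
6 Jun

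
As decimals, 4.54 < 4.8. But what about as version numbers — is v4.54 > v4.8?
True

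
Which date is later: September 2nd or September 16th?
September 16th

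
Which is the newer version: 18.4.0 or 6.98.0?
18.4.0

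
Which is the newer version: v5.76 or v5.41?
v5.76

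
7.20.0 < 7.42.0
True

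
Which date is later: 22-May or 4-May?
22-May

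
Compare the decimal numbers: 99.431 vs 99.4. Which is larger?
99.431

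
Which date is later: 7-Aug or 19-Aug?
19-Aug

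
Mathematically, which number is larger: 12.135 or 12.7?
12.7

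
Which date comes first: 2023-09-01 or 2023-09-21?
2023-09-01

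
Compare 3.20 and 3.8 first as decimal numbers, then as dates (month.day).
As decimals: 3.20 < 3.8. As dates: 3/20 is later than 3/8 (day 20 > day 8).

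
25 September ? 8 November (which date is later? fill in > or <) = <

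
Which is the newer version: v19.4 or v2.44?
v19.4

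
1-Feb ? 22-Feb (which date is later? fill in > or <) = <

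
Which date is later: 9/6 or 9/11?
9/11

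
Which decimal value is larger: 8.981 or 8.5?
8.981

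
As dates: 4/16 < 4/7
False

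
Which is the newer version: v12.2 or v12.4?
v12.4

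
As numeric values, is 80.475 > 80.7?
False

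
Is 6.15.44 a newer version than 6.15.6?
Yes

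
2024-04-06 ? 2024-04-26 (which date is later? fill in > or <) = <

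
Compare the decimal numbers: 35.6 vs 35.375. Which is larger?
35.6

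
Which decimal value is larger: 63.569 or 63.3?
63.569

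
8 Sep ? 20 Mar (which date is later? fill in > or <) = >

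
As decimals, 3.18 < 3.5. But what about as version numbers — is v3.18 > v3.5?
True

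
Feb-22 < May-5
True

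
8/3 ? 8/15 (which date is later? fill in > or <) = <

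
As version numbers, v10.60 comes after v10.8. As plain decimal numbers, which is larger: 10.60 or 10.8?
10.8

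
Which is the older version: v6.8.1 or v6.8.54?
v6.8.1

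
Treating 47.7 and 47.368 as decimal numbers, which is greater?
47.7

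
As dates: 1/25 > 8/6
False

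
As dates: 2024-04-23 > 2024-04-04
True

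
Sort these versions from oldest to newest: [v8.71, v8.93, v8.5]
[v8.5, v8.71, v8.93]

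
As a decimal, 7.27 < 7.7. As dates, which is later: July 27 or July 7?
July 27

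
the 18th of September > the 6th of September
True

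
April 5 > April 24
False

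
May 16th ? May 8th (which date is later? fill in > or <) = >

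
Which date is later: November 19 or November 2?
November 19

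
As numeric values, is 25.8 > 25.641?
True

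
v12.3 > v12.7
False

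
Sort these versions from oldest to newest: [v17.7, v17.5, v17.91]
[v17.5, v17.7, v17.91]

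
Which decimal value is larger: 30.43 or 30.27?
30.43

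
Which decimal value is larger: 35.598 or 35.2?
35.598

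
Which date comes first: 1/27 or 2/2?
1/27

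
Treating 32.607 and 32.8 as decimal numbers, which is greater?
32.8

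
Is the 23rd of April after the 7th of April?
Yes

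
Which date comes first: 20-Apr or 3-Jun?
20-Apr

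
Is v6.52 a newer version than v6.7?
Yes. Version numbers are compared segment by segment as integers, not as decimals: minor version 52 > 7, so v6.52 > v6.7 (even though the decimal 6.52 < 6.7).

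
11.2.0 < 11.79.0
True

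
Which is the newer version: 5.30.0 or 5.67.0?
5.67.0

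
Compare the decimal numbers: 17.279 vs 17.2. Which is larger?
17.279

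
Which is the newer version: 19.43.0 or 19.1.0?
19.43.0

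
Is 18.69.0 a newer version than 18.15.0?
Yes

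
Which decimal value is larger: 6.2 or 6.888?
6.888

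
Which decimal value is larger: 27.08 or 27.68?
27.68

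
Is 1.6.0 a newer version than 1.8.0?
No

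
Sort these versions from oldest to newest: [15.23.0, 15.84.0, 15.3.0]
[15.3.0, 15.23.0, 15.84.0]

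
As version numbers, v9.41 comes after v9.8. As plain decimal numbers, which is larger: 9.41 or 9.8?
9.8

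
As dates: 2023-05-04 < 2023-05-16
True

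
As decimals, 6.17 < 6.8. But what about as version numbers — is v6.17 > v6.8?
True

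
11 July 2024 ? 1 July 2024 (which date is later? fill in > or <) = >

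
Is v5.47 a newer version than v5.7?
Yes. Version numbers are compared segment by segment as integers, not as decimals: minor version 47 > 7, so v5.47 > v5.7 (even though the decimal 5.47 < 5.7).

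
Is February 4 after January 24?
Yes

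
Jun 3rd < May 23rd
False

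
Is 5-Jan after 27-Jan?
No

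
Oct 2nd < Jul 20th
False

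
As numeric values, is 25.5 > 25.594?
False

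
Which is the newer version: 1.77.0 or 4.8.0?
4.8.0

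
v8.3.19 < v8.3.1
False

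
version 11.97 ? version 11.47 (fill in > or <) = >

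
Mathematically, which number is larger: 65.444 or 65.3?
65.444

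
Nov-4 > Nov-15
False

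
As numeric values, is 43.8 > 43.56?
True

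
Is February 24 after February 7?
Yes. Day 24 comes after day 7 in February — this is a date comparison, not a decimal one (the decimal 2.24 would be smaller than 2.7).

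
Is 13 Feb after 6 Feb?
Yes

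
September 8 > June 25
True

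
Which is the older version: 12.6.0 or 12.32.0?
12.6.0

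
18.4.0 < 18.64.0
True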